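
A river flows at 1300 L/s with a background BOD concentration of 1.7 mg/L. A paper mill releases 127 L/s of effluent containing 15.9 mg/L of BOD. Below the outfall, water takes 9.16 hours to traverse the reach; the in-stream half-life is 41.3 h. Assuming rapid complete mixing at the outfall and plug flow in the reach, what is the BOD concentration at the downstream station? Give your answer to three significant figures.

After mixing, C = (1300·1.700 + 127.0·15.90) / 1427 = 4229/1427 = 2.964 mg/L.
Half-life 41.3 h → k = ln 2 / 41.3 = 0.01678 h⁻¹ = 0.4028 d⁻¹.
Decay over the reach: 2.964·exp(−kt) = 2.964·0.8575 = 2.541 mg/L.

2.54 mg/L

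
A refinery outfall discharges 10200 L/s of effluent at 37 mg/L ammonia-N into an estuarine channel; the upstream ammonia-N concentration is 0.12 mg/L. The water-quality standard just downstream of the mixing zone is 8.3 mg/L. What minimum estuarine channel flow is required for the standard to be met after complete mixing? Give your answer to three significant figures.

Set C_mix = 8.3: (Q·0.1200 + 10200·37.00) / (Q + 10200) = 8.3
→ Q = 10200·(37.00 − 8.3)/(8.3 − 0.1200) = 35790 L/s.

35800 L/s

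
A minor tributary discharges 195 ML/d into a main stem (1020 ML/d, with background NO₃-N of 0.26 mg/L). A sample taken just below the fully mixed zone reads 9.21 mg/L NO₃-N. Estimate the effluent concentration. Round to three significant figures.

56.0 mg/L

Mass balance: 1020·0.2600 + 195.0·Cₑ = 1215·9.210
→ Cₑ = (1215·9.210 − 1020·0.2600) / 195.0 = 56.03 mg/L.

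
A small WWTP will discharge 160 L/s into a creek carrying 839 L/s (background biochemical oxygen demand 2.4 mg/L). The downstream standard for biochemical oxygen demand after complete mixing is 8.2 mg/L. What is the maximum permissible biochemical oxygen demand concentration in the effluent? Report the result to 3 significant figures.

38.6 mg/L

At the limit, (Qr·Cr + Qe·Cₑ)/(Qr + Qe) = 8.2:
Cₑ = (999.0·8.2 − 839.0·2.400) / 160.0 = 38.61 mg/L.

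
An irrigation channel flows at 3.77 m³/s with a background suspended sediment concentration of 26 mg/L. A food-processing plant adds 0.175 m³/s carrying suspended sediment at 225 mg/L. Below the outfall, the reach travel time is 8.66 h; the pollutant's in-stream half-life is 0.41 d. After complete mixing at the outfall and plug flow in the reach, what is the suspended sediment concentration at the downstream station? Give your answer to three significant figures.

After mixing, C = (3.770·26.00 + 0.1750·225.0) / 3.945 = 137.4/3.945 = 34.83 mg/L.
Half-life 0.41 d → k = ln 2 / 0.41 = 1.691 d⁻¹.
First-order decay: C = 34.83·exp(−k·t) = 34.83·0.5433 = 18.92 mg/L.

18.9 mg/L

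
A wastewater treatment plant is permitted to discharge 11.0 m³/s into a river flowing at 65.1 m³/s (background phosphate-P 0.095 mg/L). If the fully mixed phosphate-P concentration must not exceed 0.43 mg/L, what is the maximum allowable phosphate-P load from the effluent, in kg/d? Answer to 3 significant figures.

Mass balance at the limit: 65.10·0.09500 + 11.00·Cₑ = 76.10·0.43 → Cₑ = 2.413 mg/L.
Load = 11.00 m³/s × 2.413 g/m³ × 86 400 s/d = 2293 kg/d.

2290 kg/d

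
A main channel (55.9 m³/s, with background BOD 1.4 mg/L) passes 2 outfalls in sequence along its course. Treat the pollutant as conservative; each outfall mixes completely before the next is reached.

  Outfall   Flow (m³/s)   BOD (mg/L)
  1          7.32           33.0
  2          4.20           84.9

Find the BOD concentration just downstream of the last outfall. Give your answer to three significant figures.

10.0 mg/L

Outfall 1: combined Q = 63.22 m³/s; C = (55.90·1.400 + 7.320·33.00)/63.22 = 5.059 mg/L.
Outfall 2: combined Q = 67.42 m³/s; C = (63.22·5.059 + 4.200·84.90)/67.42 = 10.03 mg/L.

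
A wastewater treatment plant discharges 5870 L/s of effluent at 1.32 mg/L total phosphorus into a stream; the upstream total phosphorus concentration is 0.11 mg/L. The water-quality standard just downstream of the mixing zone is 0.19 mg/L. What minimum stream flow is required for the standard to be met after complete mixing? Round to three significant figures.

Set C_mix = 0.19: (Q·0.1100 + 5870·1.320) / (Q + 5870) = 0.19
→ Q = 5870·(1.320 − 0.19)/(0.19 − 0.1100) = 82910 L/s.

82900 L/s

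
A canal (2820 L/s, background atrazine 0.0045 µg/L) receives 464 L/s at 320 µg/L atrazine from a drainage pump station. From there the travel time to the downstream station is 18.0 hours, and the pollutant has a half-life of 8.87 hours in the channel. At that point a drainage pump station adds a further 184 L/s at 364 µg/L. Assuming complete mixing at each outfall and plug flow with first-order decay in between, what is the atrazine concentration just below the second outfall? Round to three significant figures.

29.8 µg/L

Flow-weighted average: C = (2820·0.004500 + 464.0·320.0) / 3284 = 148500/3284 = 45.22 µg/L; combined flow 3284 L/s.
Half-life 8.87 h → k = ln 2 / 8.87 = 0.07815 h⁻¹ = 1.875 d⁻¹.
First-order decay: C = 45.22·exp(−k·t) = 45.22·0.2450 = 11.08 µg/L.
At the second outfall, C = (3284·11.08 + 184.0·364.0) / (3284 + 184.0) = 29.80 µg/L.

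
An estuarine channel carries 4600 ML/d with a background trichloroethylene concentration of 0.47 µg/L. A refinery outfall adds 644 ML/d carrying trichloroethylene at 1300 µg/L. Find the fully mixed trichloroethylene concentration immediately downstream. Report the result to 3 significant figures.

160 µg/L

Flow-weighted average: C = (4600·0.4700 + 644.0·1300) / 5244 = 839400/5244 = 160.1 µg/L.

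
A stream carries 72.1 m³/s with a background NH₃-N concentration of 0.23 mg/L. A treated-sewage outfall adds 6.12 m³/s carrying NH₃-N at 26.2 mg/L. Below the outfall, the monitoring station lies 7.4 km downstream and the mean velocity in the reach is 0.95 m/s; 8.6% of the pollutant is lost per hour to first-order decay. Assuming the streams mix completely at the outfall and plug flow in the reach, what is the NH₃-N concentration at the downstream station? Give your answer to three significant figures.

1.86 mg/L

Flow-weighted average: C = (72.10·0.2300 + 6.120·26.20) / 78.22 = 176.9/78.22 = 2.262 mg/L.
Travel time t = 7.4·1000 / 0.95 = 7789 s = 2.164 h.
8.6%/h lost → k = −ln(1 − 0.086) = 0.08992 h⁻¹.
Applying C = C₀e^(−kt): 2.262 × 0.8232 = 1.862 mg/L.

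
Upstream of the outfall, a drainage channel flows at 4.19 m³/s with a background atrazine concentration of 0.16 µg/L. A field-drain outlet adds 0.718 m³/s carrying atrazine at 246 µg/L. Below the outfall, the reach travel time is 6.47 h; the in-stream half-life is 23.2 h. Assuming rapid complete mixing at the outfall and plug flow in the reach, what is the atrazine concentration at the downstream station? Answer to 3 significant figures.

29.8 µg/L

Flow-weighted average: C = (4.190·0.1600 + 0.7180·246.0) / 4.908 = 177.3/4.908 = 36.12 µg/L.
Half-life 23.2 h → k = ln 2 / 23.2 = 0.02988 h⁻¹ = 0.7170 d⁻¹.
Decay over the reach: 36.12·exp(−kt) = 36.12·0.8242 = 29.77 µg/L.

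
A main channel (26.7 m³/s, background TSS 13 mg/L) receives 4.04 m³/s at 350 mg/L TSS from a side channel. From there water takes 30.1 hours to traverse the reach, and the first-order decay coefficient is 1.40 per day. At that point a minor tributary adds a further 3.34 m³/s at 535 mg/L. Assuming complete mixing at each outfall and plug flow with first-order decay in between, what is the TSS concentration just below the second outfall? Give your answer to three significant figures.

Flow-weighted average: C = (26.70·13.00 + 4.040·350.0) / 30.74 = 1761/30.74 = 57.29 mg/L; combined flow 30.74 m³/s.
Decay over the reach: 57.29·exp(−kt) = 57.29·0.1728 = 9.898 mg/L.
At the second outfall, C = (30.74·9.898 + 3.340·535.0) / (30.74 + 3.340) = 61.36 mg/L.

61.4 mg/L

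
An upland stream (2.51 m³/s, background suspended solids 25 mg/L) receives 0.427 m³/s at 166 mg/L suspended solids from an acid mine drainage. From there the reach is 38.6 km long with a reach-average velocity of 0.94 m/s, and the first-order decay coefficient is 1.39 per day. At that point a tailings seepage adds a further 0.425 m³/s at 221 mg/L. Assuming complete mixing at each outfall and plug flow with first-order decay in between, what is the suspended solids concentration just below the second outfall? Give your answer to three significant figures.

Flow-weighted average: C = (2.510·25.00 + 0.4270·166.0) / 2.937 = 133.6/2.937 = 45.50 mg/L; combined flow 2.937 m³/s.
Travel time t = 38.6·1000 / 0.94 = 41060 s = 11.41 h.
Applying C = C₀e^(−kt): 45.50 × 0.5165 = 23.50 mg/L.
At the second outfall, C = (2.937·23.50 + 0.4250·221.0) / (2.937 + 0.4250) = 48.47 mg/L.

48.5 mg/L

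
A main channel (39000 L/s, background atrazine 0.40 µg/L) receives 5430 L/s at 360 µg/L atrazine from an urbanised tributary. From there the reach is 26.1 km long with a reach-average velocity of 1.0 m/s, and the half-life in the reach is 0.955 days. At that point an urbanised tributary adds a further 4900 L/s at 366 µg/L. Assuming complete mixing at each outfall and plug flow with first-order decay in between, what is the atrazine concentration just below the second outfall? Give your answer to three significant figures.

Conservation of mass: C = (39000·0.4000 + 5430·360.0) / 44430 = 1970000/44430 = 44.35 µg/L; combined flow 44430 L/s.
Travel time t = 26.1·1000 / 1.0 = 26100 s = 7.250 h.
Half-life 0.955 d → k = ln 2 / 0.955 = 0.7258 d⁻¹.
Applying C = C₀e^(−kt): 44.35 × 0.8031 = 35.62 µg/L.
Second outfall: C = (44430·35.62 + 4900·366.0)/49330 = 68.43 µg/L.

68.4 µg/L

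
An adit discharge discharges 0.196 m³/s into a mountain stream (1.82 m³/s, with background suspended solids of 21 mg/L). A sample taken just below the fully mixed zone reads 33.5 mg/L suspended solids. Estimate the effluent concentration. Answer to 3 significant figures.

150 mg/L

Mass balance: 1.820·21.00 + 0.1960·Cₑ = 2.016·33.50
→ Cₑ = (2.016·33.50 − 1.820·21.00) / 0.1960 = 149.6 mg/L.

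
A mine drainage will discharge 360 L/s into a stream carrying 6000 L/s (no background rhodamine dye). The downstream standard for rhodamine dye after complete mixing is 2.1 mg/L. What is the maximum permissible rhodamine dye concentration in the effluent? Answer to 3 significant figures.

At the limit, (Qr·Cr + Qe·Cₑ)/(Qr + Qe) = 2.1:
Cₑ = (6360·2.1 − 6000·0) / 360.0 = 37.10 mg/L.

37.1 mg/L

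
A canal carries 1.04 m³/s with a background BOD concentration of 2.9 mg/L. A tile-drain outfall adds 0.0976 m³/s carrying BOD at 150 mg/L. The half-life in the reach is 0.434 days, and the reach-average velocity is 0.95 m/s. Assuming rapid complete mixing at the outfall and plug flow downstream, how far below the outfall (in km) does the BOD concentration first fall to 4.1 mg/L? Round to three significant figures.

Flow-weighted average: C = (1.040·2.900 + 0.09760·150.0) / 1.138 = 17.66/1.138 = 15.52 mg/L.
Half-life 0.434 d → k = ln 2 / 0.434 = 1.597 d⁻¹.
Set 15.52·exp(−k·t) = 4.1 → t = ln(15.52/4.1)/k = 72010 s = 20.00 h.
Distance = v·t = 0.95·72010 = 68410 m = 68.41 km.

68.4 km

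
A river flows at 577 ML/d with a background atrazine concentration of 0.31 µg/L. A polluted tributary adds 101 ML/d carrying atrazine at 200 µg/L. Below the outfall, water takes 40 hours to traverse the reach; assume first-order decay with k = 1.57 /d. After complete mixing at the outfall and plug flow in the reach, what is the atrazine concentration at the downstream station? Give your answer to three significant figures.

2.20 µg/L

Conservation of mass: C = (577.0·0.3100 + 101.0·200.0) / 678.0 = 20380/678.0 = 30.06 µg/L.
Applying C = C₀e^(−kt): 30.06 × 0.07305 = 2.196 µg/L.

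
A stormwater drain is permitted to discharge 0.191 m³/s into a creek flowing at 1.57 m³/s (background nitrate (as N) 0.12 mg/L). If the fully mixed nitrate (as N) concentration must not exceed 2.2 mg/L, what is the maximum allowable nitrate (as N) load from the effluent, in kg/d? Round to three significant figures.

Mass balance at the limit: 1.570·0.1200 + 0.1910·Cₑ = 1.761·2.2 → Cₑ = 19.30 mg/L.
Load = 0.1910 m³/s × 19.30 g/m³ × 86 400 s/d = 318.5 kg/d.

318 kg/d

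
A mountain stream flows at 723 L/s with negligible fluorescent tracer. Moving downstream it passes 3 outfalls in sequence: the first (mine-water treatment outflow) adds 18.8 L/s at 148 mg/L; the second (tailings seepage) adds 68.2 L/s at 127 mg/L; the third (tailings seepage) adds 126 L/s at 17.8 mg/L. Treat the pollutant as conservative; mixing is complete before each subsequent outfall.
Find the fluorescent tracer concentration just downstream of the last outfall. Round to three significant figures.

14.6 mg/L

Below outfall 1: Q → 741.8 L/s, C = (723.0·0 + 18.80·148.0)/741.8 = 3.751 mg/L.
Below outfall 2: Q → 810.0 L/s, C = (741.8·3.751 + 68.20·127.0)/810.0 = 14.13 mg/L.
Below outfall 3: Q → 936.0 L/s, C = (810.0·14.13 + 126.0·17.80)/936.0 = 14.62 mg/L.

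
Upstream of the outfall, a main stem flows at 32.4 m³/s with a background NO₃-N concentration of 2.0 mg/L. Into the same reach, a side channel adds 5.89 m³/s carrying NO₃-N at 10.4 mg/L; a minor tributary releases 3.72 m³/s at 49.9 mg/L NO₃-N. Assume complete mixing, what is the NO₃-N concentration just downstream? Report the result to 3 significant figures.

7.42 mg/L

Flow-weighted average: C = (32.40·2.000 + 5.890·10.40 + 3.720·49.90) / 42.01 = 311.7/42.01 = 7.419 mg/L.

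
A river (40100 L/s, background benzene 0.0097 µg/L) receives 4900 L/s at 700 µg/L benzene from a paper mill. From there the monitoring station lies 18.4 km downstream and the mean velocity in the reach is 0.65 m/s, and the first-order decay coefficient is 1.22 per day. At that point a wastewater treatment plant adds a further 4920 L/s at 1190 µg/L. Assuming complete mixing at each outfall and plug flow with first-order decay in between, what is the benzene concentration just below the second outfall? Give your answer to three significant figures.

Mixed concentration C = ΣQC/ΣQ = (40100·0.009700 + 4900·700.0) / 45000 = 3430000/45000 = 76.23 µg/L; combined flow 45000 L/s.
Travel time t = 18.4·1000 / 0.65 = 28310 s = 7.863 h.
First-order decay: C = 76.23·exp(−k·t) = 76.23·0.6705 = 51.11 µg/L.
Second outfall: C = (45000·51.11 + 4920·1190)/49920 = 163.4 µg/L.

163 µg/L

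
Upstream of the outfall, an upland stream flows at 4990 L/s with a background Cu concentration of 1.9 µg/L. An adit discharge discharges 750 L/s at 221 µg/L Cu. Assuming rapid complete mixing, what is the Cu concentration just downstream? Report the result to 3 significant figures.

30.5 µg/L

After mixing, C = (4990·1.900 + 750.0·221.0) / 5740 = 175200/5740 = 30.53 µg/L.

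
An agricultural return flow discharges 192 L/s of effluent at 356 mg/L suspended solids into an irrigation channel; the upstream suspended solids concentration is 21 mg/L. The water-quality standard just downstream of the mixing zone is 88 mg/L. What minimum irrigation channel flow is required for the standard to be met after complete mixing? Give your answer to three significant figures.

768 L/s

Set C_mix = 88: (Q·21.00 + 192.0·356.0) / (Q + 192.0) = 88
→ Q = 192.0·(356.0 − 88)/(88 − 21.00) = 768.0 L/s.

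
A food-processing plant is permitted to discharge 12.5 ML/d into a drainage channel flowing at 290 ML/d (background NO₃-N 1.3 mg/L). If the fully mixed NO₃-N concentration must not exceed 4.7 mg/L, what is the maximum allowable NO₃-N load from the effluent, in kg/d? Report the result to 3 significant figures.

Mass balance at the limit: 290.0·1.300 + 12.50·Cₑ = 302.5·4.7 → Cₑ = 83.58 mg/L.
12.50 ML/d = 0.1447 m³/s. Load = 0.1447 m³/s × 83.58 g/m³ × 86 400 s/d = 1045 kg/d.

1040 kg/d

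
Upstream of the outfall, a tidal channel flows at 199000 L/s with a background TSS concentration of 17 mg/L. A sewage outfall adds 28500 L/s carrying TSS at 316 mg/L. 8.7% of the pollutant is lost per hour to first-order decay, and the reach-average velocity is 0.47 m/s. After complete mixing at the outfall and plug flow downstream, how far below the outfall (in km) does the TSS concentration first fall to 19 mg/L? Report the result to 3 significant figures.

19.6 km

Mixed concentration C = ΣQC/ΣQ = (199000·17.00 + 28500·316.0) / 227500 = 12390000/227500 = 54.46 mg/L.
8.7%/h lost → k = −ln(1 − 0.087) = 0.09102 h⁻¹.
Set 54.46·exp(−k·t) = 19 → t = ln(54.46/19)/k = 41650 s = 11.57 h.
Distance = v·t = 0.47·41650 = 19570 m = 19.57 km.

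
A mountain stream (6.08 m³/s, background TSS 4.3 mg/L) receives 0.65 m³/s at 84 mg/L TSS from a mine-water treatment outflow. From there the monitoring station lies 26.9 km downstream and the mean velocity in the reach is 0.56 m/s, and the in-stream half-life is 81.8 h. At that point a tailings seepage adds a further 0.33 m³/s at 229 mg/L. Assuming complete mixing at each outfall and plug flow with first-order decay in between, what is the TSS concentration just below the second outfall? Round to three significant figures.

After mixing, C = (6.080·4.300 + 0.6500·84.00) / 6.730 = 80.74/6.730 = 12.00 mg/L; combined flow 6.730 m³/s.
Travel time t = 26.9·1000 / 0.56 = 48040 s = 13.34 h.
Half-life 81.8 h → k = ln 2 / 81.8 = 0.008474 h⁻¹ = 0.2034 d⁻¹.
Applying C = C₀e^(−kt): 12.00 × 0.8931 = 10.71 mg/L.
At the second outfall, C = (6.730·10.71 + 0.3300·229.0) / (6.730 + 0.3300) = 20.92 mg/L.

20.9 mg/L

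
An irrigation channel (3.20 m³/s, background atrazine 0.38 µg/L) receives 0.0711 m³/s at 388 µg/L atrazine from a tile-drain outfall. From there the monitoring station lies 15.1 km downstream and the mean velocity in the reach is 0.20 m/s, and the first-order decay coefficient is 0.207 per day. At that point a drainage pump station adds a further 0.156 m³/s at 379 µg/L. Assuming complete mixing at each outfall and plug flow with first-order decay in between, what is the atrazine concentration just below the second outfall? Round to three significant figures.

After mixing, C = (3.200·0.3800 + 0.07110·388.0) / 3.271 = 28.80/3.271 = 8.805 µg/L; combined flow 3.271 m³/s.
Travel time t = 15.1·1000 / 0.20 = 75500 s = 20.97 h.
First-order decay: C = 8.805·exp(−k·t) = 8.805·0.8345 = 7.348 µg/L.
At the second outfall, C = (3.271·7.348 + 0.1560·379.0) / (3.271 + 0.1560) = 24.27 µg/L.

24.3 µg/L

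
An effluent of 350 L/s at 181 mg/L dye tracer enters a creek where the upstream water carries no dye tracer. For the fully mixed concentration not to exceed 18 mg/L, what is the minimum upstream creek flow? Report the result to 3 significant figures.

Set C_mix = 18: (Q·0 + 350.0·181.0) / (Q + 350.0) = 18
→ Q = 350.0·(181.0 − 18)/(18 − 0) = 3169 L/s.

3170 L/s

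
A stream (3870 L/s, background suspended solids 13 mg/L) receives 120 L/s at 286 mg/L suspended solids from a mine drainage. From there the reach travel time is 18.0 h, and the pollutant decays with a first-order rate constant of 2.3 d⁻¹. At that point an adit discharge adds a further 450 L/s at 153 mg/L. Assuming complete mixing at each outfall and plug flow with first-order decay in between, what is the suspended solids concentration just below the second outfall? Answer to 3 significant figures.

Mixed concentration C = ΣQC/ΣQ = (3870·13.00 + 120.0·286.0) / 3990 = 84630/3990 = 21.21 mg/L; combined flow 3990 L/s.
Decay over the reach: 21.21·exp(−kt) = 21.21·0.1782 = 3.779 mg/L.
Second outfall: C = (3990·3.779 + 450.0·153.0)/4440 = 18.90 mg/L.

18.9 mg/L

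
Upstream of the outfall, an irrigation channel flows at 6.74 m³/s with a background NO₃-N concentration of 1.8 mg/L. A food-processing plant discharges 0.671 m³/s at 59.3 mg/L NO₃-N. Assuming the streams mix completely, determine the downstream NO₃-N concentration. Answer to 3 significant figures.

Mixed concentration C = ΣQC/ΣQ = (6.740·1.800 + 0.6710·59.30) / 7.411 = 51.92/7.411 = 7.006 mg/L.

7.01 mg/L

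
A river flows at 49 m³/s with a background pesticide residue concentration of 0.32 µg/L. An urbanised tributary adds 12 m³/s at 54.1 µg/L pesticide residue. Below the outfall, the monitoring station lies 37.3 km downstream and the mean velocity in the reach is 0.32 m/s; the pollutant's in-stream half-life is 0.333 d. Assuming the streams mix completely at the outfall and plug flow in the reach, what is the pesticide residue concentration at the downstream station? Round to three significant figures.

0.657 µg/L

After mixing, C = (49.00·0.3200 + 12.00·54.10) / 61.00 = 664.9/61.00 = 10.90 µg/L.
Travel time t = 37.3·1000 / 0.32 = 116600 s = 32.38 h.
Half-life 0.333 d → k = ln 2 / 0.333 = 2.082 d⁻¹.
Applying C = C₀e^(−kt): 10.90 × 0.06031 = 0.6574 µg/L.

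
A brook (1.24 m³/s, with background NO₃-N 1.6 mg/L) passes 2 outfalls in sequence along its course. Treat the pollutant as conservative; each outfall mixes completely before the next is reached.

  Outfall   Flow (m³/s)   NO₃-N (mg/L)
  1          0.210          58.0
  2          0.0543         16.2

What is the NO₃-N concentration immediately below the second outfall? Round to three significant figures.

10.0 mg/L

After outfall 1: Q = 1.240 + 0.2100 = 1.450 m³/s; C = (1.240·1.600 + 0.2100·58.00)/1.450 = 9.768 mg/L.
After outfall 2: Q = 1.450 + 0.05430 = 1.504 m³/s; C = (1.450·9.768 + 0.05430·16.20)/1.504 = 10.00 mg/L.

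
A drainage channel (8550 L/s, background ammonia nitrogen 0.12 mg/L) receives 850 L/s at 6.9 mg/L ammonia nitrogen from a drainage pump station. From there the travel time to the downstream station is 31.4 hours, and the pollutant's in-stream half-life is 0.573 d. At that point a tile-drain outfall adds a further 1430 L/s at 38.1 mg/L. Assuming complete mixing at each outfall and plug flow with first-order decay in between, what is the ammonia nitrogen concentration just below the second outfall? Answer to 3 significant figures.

Conservation of mass: C = (8550·0.1200 + 850.0·6.900) / 9400 = 6891/9400 = 0.7331 mg/L; combined flow 9400 L/s.
Half-life 0.573 d → k = ln 2 / 0.573 = 1.210 d⁻¹.
After decay, C = 0.7331 × e^(−kt) = 0.7331 × 0.2054 = 0.1506 mg/L.
At the second outfall, C = (9400·0.1506 + 1430·38.10) / (9400 + 1430) = 5.161 mg/L.

5.16 mg/L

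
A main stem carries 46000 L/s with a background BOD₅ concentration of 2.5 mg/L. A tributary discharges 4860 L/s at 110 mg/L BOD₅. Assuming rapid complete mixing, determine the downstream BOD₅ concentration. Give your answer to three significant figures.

12.8 mg/L

After mixing, C = (46000·2.500 + 4860·110.0) / 50860 = 649600/50860 = 12.77 mg/L.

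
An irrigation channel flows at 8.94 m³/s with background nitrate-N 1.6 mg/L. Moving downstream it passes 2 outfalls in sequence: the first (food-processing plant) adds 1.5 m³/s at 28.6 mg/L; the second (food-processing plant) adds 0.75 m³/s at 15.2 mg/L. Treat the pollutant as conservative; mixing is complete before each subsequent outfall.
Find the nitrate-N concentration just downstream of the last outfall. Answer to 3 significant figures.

After outfall 1: Q = 8.940 + 1.500 = 10.44 m³/s; C = (8.940·1.600 + 1.500·28.60)/10.44 = 5.479 mg/L.
After outfall 2: Q = 10.44 + 0.7500 = 11.19 m³/s; C = (10.44·5.479 + 0.7500·15.20)/11.19 = 6.131 mg/L.

6.13 mg/L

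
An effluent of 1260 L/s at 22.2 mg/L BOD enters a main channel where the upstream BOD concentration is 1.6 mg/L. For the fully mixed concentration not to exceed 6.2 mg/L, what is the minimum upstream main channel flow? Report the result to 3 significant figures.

Set C_mix = 6.2: (Q·1.600 + 1260·22.20) / (Q + 1260) = 6.2
→ Q = 1260·(22.20 − 6.2)/(6.2 − 1.600) = 4383 L/s.

4380 L/s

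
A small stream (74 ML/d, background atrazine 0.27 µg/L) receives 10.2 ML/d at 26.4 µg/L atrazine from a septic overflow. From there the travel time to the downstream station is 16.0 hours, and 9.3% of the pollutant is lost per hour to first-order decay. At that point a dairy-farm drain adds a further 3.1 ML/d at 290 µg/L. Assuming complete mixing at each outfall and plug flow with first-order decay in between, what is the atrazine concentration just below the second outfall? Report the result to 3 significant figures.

11.0 µg/L

After mixing, C = (74.00·0.2700 + 10.20·26.40) / 84.20 = 289.3/84.20 = 3.435 µg/L; combined flow 84.20 ML/d.
9.3%/h lost → k = −ln(1 − 0.093) = 0.09761 h⁻¹.
After decay, C = 3.435 × e^(−kt) = 3.435 × 0.2098 = 0.7206 µg/L.
At the second outfall, C = (84.20·0.7206 + 3.100·290.0) / (84.20 + 3.100) = 10.99 µg/L.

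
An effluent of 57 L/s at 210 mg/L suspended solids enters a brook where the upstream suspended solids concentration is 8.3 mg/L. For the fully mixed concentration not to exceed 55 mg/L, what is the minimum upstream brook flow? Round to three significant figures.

Set C_mix = 55: (Q·8.300 + 57.00·210.0) / (Q + 57.00) = 55
→ Q = 57.00·(210.0 − 55)/(55 − 8.300) = 189.2 L/s.

189 L/s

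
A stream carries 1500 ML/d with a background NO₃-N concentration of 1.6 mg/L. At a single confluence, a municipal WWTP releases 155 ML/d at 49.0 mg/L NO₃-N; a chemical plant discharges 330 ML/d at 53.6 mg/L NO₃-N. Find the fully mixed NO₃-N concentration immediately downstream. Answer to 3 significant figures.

Mixed concentration C = ΣQC/ΣQ = (1500·1.600 + 155.0·49.00 + 330.0·53.60) / 1985 = 27680/1985 = 13.95 mg/L.

13.9 mg/L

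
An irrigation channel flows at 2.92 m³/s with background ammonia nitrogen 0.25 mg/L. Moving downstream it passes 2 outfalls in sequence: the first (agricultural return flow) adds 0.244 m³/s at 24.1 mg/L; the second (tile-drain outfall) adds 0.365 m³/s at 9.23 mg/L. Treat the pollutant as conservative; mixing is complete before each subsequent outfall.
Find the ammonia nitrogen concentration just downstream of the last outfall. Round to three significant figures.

Outfall 1: combined Q = 3.164 m³/s; C = (2.920·0.2500 + 0.2440·24.10)/3.164 = 2.089 mg/L.
Outfall 2: combined Q = 3.529 m³/s; C = (3.164·2.089 + 0.3650·9.230)/3.529 = 2.828 mg/L.

2.83 mg/L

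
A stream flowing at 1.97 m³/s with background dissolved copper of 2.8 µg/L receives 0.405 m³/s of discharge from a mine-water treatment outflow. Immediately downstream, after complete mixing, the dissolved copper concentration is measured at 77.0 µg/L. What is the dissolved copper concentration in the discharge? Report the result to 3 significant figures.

Mass balance: 1.970·2.800 + 0.4050·Cₑ = 2.375·77.00
→ Cₑ = (2.375·77.00 − 1.970·2.800) / 0.4050 = 437.9 µg/L.

438 µg/L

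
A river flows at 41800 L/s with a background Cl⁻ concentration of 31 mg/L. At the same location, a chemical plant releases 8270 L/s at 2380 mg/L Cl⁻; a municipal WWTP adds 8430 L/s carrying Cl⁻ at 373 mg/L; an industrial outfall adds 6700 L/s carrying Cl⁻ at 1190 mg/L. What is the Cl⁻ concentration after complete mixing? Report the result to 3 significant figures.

Mass balance: C = (41800·31.00 + 8270·2380 + 8430·373.0 + 6700·1190) / 65200 = 32100000/65200 = 492.3 mg/L.

492 mg/L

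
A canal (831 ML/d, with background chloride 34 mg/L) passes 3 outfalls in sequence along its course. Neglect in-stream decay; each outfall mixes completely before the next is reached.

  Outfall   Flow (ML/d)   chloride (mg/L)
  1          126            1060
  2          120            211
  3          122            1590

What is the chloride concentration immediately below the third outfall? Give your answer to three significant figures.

318 mg/L

Below outfall 1: Q → 957.0 ML/d, C = (831.0·34.00 + 126.0·1060)/957.0 = 169.1 mg/L.
Below outfall 2: Q → 1077 ML/d, C = (957.0·169.1 + 120.0·211.0)/1077 = 173.8 mg/L.
Below outfall 3: Q → 1199 ML/d, C = (1077·173.8 + 122.0·1590)/1199 = 317.9 mg/L.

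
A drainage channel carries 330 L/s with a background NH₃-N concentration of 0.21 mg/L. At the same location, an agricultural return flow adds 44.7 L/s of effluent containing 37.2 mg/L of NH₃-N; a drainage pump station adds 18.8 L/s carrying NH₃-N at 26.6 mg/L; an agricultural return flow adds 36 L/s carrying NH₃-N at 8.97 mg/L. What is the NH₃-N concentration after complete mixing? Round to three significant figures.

Mixed concentration C = ΣQC/ΣQ = (330.0·0.2100 + 44.70·37.20 + 18.80·26.60 + 36.00·8.970) / 429.5 = 2555/429.5 = 5.949 mg/L.

5.95 mg/L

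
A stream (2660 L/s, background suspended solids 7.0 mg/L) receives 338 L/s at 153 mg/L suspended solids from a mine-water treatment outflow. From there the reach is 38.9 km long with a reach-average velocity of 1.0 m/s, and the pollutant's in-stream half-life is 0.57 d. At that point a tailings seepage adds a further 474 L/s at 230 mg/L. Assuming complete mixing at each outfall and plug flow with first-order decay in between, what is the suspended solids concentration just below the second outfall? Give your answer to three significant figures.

Conservation of mass: C = (2660·7.000 + 338.0·153.0) / 2998 = 70330/2998 = 23.46 mg/L; combined flow 2998 L/s.
Travel time t = 38.9·1000 / 1.0 = 38900 s = 10.81 h.
Half-life 0.57 d → k = ln 2 / 0.57 = 1.216 d⁻¹.
Decay over the reach: 23.46·exp(−kt) = 23.46·0.5784 = 13.57 mg/L.
Second outfall: C = (2998·13.57 + 474.0·230.0)/3472 = 43.12 mg/L.

43.1 mg/L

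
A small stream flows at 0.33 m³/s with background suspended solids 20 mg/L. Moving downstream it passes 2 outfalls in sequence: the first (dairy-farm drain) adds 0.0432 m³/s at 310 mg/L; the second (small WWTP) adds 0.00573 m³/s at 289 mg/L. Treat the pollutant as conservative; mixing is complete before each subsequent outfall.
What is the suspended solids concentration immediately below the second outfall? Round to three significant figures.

57.1 mg/L

After outfall 1: Q = 0.3300 + 0.04320 = 0.3732 m³/s; C = (0.3300·20.00 + 0.04320·310.0)/0.3732 = 53.57 mg/L.
After outfall 2: Q = 0.3732 + 0.005730 = 0.3789 m³/s; C = (0.3732·53.57 + 0.005730·289.0)/0.3789 = 57.13 mg/L.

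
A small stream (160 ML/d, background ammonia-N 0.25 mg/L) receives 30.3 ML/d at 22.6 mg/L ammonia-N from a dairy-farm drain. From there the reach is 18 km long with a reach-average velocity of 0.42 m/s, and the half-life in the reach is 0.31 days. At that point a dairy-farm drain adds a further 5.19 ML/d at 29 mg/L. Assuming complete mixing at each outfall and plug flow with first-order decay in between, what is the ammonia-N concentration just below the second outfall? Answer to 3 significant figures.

1.99 mg/L

Mass balance: C = (160.0·0.2500 + 30.30·22.60) / 190.3 = 724.8/190.3 = 3.809 mg/L; combined flow 190.3 ML/d.
Travel time t = 18·1000 / 0.42 = 42860 s = 11.90 h.
Half-life 0.31 d → k = ln 2 / 0.31 = 2.236 d⁻¹.
Decay over the reach: 3.809·exp(−kt) = 3.809·0.3299 = 1.256 mg/L.
At the second outfall, C = (190.3·1.256 + 5.190·29.00) / (190.3 + 5.190) = 1.993 mg/L.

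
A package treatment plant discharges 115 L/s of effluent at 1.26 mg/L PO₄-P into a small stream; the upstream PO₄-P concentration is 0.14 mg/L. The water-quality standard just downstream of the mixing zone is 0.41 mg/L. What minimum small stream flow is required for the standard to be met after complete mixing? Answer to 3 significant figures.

362 L/s

Set C_mix = 0.41: (Q·0.1400 + 115.0·1.260) / (Q + 115.0) = 0.41
→ Q = 115.0·(1.260 − 0.41)/(0.41 − 0.1400) = 362.0 L/s.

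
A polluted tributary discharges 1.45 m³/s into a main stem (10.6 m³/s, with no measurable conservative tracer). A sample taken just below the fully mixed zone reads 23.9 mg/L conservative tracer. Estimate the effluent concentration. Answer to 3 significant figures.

Mass balance: 10.60·0 + 1.450·Cₑ = 12.05·23.90
→ Cₑ = (12.05·23.90 − 10.60·0) / 1.450 = 198.6 mg/L.

199 mg/L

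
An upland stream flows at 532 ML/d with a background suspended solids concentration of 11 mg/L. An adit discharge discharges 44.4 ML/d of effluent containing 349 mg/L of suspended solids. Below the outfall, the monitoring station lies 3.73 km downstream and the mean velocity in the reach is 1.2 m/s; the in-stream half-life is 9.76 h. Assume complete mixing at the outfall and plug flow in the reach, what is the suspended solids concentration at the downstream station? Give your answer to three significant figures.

Conservation of mass: C = (532.0·11.00 + 44.40·349.0) / 576.4 = 21350/576.4 = 37.04 mg/L.
Travel time t = 3.73·1000 / 1.2 = 3108 s = 0.8634 h.
Half-life 9.76 h → k = ln 2 / 9.76 = 0.07102 h⁻¹ = 1.704 d⁻¹.
Applying C = C₀e^(−kt): 37.04 × 0.9405 = 34.83 mg/L.

34.8 mg/L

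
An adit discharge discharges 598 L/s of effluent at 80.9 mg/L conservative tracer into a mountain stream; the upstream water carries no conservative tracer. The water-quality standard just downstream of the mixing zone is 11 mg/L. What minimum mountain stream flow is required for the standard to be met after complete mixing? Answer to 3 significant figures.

3800 L/s

Set C_mix = 11: (Q·0 + 598.0·80.90) / (Q + 598.0) = 11
→ Q = 598.0·(80.90 − 11)/(11 − 0) = 3800 L/s.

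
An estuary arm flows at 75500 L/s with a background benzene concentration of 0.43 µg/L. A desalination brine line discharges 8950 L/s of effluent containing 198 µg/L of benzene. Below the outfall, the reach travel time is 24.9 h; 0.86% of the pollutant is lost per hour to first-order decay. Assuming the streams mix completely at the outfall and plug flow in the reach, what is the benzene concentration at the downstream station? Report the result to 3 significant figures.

Mass balance: C = (75500·0.4300 + 8950·198.0) / 84450 = 1805000/84450 = 21.37 µg/L.
0.86%/h lost → k = −ln(1 − 0.0086) = 0.008637 h⁻¹.
First-order decay: C = 21.37·exp(−k·t) = 21.37·0.8065 = 17.23 µg/L.

17.2 µg/L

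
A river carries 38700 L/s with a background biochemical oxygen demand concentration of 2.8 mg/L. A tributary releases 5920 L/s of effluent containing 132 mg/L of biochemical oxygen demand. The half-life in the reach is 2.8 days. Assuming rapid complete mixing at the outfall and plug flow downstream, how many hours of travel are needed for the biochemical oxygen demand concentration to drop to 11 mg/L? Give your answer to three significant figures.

57.7 h

Flow-weighted average: C = (38700·2.800 + 5920·132.0) / 44620 = 889800/44620 = 19.94 mg/L.
Half-life 2.8 d → k = ln 2 / 2.8 = 0.2476 d⁻¹.
19.94·exp(−k·t) = 11 → t = ln(19.94/11)/k = 207600 s = 57.68 h.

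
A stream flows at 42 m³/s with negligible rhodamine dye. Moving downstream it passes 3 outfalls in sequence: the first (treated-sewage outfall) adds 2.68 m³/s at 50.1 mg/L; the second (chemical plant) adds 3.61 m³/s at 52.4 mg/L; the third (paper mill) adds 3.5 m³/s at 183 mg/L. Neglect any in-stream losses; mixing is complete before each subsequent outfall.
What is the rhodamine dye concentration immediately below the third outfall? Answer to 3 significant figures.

18.6 mg/L

Outfall 1: combined Q = 44.68 m³/s; C = (42.00·0 + 2.680·50.10)/44.68 = 3.005 mg/L.
Outfall 2: combined Q = 48.29 m³/s; C = (44.68·3.005 + 3.610·52.40)/48.29 = 6.698 mg/L.
Outfall 3: combined Q = 51.79 m³/s; C = (48.29·6.698 + 3.500·183.0)/51.79 = 18.61 mg/L.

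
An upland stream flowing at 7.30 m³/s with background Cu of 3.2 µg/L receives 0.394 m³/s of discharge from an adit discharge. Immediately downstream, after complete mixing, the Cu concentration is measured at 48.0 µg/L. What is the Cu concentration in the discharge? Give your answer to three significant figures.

Mass balance: 7.300·3.200 + 0.3940·Cₑ = 7.694·48.00
→ Cₑ = (7.694·48.00 − 7.300·3.200) / 0.3940 = 878.1 µg/L.

878 µg/L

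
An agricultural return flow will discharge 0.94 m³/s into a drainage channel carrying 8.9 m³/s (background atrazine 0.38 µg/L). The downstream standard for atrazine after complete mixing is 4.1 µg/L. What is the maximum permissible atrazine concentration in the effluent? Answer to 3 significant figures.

39.3 µg/L

At the limit, (Qr·Cr + Qe·Cₑ)/(Qr + Qe) = 4.1:
Cₑ = (9.840·4.1 − 8.900·0.3800) / 0.9400 = 39.32 µg/L.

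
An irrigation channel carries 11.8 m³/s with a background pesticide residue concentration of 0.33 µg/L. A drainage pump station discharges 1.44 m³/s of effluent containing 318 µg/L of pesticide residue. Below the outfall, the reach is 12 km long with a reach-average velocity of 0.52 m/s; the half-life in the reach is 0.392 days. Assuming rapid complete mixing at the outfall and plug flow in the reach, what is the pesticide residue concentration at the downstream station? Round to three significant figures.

21.8 µg/L

Conservation of mass: C = (11.80·0.3300 + 1.440·318.0) / 13.24 = 461.8/13.24 = 34.88 µg/L.
Travel time t = 12·1000 / 0.52 = 23080 s = 6.410 h.
Half-life 0.392 d → k = ln 2 / 0.392 = 1.768 d⁻¹.
After decay, C = 34.88 × e^(−kt) = 34.88 × 0.6236 = 21.75 µg/L.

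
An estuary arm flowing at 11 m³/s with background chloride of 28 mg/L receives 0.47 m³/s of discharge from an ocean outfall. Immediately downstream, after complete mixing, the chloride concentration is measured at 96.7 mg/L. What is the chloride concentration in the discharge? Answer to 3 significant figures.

1700 mg/L

Mass balance: 11.00·28.00 + 0.4700·Cₑ = 11.47·96.70
→ Cₑ = (11.47·96.70 − 11.00·28.00) / 0.4700 = 1705 mg/L.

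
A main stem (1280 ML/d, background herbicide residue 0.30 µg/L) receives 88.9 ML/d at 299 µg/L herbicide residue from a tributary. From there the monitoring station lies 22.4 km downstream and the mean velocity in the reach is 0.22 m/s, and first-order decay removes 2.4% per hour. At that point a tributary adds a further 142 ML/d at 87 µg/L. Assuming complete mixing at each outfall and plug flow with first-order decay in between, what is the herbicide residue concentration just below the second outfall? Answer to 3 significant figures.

Flow-weighted average: C = (1280·0.3000 + 88.90·299.0) / 1369 = 26970/1369 = 19.70 µg/L; combined flow 1369 ML/d.
Travel time t = 22.4·1000 / 0.22 = 101800 s = 28.28 h.
2.4%/h lost → k = −ln(1 − 0.024) = 0.02429 h⁻¹.
First-order decay: C = 19.70·exp(−k·t) = 19.70·0.5030 = 9.909 µg/L.
At the second outfall, C = (1369·9.909 + 142.0·87.00) / (1369 + 142.0) = 17.15 µg/L.

17.2 µg/L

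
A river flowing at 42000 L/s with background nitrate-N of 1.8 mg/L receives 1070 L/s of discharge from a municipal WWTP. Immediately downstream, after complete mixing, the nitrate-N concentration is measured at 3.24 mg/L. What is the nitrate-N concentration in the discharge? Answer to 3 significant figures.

Mass balance: 42000·1.800 + 1070·Cₑ = 43070·3.240
→ Cₑ = (43070·3.240 − 42000·1.800) / 1070 = 59.76 mg/L.

59.8 mg/L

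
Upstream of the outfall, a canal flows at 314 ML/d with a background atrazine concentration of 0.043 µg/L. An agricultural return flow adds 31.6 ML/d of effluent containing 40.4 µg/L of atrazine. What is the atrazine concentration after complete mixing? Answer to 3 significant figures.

Conservation of mass: C = (314.0·0.04300 + 31.60·40.40) / 345.6 = 1290/345.6 = 3.733 µg/L.

3.73 µg/L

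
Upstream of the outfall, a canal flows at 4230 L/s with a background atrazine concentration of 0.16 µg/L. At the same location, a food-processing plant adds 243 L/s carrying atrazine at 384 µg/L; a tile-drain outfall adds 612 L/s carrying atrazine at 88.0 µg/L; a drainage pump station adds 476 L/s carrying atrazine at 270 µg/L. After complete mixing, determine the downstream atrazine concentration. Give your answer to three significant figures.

49.7 µg/L

Flow-weighted average: C = (4230·0.1600 + 243.0·384.0 + 612.0·88.00 + 476.0·270.0) / 5561 = 276400/5561 = 49.70 µg/L.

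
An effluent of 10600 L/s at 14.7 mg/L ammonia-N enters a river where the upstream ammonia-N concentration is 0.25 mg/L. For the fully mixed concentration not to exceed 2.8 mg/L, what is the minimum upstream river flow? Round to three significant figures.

49500 L/s

Set C_mix = 2.8: (Q·0.2500 + 10600·14.70) / (Q + 10600) = 2.8
→ Q = 10600·(14.70 − 2.8)/(2.8 − 0.2500) = 49470 L/s.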